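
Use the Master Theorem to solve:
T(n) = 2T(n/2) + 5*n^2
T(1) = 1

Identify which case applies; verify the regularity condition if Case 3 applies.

a=2, b=2, f(n)=5*n^2.
log_2(2) = 1 < 2.
f(n) = Omega(n^(1+epsilon)) for some epsilon > 0, so Case 3 is the candidate.
Regularity: a*f(n/b) = 2*5*(n/2)^2 = (2/4)*5*n^2 <= c*f(n) with c = 2/4 < 1. Satisfied.
Case 3: T(n) = Theta(n^2).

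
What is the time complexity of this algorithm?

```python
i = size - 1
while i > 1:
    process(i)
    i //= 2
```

Time complexity: O(log n).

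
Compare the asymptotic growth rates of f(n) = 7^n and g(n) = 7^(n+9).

f(n) = 7^n and g(n) = 7^(n+9) are Theta of each other: 7^(n+9) = 7^9 * 7^n = Theta(7^n).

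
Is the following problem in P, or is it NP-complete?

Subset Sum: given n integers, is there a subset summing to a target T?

This problem is NP-complete: one of Karp's 21 NP-complete problems.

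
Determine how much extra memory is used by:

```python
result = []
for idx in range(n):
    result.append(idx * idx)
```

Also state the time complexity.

Space complexity: O(n).
Auxiliary storage grows linearly with the input size n in the worst case.
Time complexity: O(n).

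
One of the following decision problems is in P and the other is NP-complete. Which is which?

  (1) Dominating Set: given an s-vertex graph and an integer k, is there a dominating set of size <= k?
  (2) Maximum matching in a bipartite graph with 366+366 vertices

(1) is NP-complete: reduces from Set Cover (with k part of the input).
(2) is P: Hopcroft-Karp runs in O(E sqrt(V)).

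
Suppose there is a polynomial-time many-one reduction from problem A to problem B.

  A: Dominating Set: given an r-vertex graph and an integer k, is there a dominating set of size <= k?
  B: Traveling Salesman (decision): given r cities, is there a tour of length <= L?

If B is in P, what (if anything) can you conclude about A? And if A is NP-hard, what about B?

A poly-time reduction A <=_p B means any A-instance can be transformed to a B-instance in poly time.
If B is in P: compose the reduction with B's poly-time algorithm to solve A in poly time, so A is in P.
If A is NP-hard: every NP problem reduces to A, which reduces to B; composing reductions, every NP problem reduces to B, so B is NP-hard.
(Here in fact A is NP-complete and B is NP-complete.)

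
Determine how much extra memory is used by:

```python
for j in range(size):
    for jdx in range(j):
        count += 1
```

Space complexity: O(1).
Only a constant amount of auxiliary storage is used; nothing grows with n.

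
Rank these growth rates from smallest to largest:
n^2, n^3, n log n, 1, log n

Ordered by growth rate: 1 < log n < n log n < n^2 < n^3.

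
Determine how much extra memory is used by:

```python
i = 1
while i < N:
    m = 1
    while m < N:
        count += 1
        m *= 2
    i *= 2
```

Space complexity: O(1).
Only a constant amount of auxiliary storage is used; nothing grows with n.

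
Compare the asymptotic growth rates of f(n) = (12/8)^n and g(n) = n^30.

f(n) = (12/8)^n grows faster: (12/8)^n is exponential with base 12/8 > 1, dominating every polynomial.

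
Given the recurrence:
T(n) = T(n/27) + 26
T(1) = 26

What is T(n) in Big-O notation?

Each step divides n by 27 and adds 26. After log_27(n) steps, T(n) = O(log n).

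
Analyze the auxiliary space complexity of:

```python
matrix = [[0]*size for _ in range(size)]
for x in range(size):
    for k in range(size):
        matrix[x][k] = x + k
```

Space complexity: O(n^2).
A 2D structure of size n x n is allocated.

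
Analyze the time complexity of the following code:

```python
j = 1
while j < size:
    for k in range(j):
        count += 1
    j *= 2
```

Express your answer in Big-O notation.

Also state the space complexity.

Time complexity: O(n).
Space complexity: O(1).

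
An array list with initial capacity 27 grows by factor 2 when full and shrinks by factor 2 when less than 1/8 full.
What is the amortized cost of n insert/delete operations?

Using potential function Phi = |2*size - capacity|. Resizing costs are offset by potential release. Amortized O(1) per operation.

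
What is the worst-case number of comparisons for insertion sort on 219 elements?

Insertion sort on reverse-sorted input: 1 + 2 + ... + (219-1) = 23871 comparisons.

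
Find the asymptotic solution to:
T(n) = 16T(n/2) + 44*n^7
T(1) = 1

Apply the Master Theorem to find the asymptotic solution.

a=16, b=2, f(n)=44*n^7. log_2(16) = 4 < 7. Case 3: T(n) = O(n^7).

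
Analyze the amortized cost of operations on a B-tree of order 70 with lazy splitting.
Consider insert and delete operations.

In a B-tree of order 70, a node splits when it has 70 keys. With lazy splitting, we use potential Phi = number of full nodes + number of near-empty nodes. Each split costs O(1) but reduces potential. Between splits, at least 35 insertions must occur in that node. Amortized structural cost is O(1) per operation, plus O(log_70 n) traversal.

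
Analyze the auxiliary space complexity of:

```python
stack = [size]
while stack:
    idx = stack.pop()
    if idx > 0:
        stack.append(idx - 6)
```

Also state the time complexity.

Space complexity: O(1).
Only a constant amount of auxiliary storage is used; nothing grows with n.
Time complexity: O(n).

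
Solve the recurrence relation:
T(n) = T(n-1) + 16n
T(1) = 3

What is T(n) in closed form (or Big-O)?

Unrolling: T(n) = 3 + 16*(2 + 3 + ... + n) = 3 + 16*(n(n+1)/2 - 1) = O(n^2).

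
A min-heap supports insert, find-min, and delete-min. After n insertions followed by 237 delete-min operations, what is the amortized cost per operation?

Insert takes O(log n) worst case. Delete-min takes O(log n). Over a sequence of n inserts and 237 delete-mins, total cost is O((n + 237) log n). Amortized per operation: O(log n).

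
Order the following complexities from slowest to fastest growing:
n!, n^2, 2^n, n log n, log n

Ordered by growth rate: log n < n log n < n^2 < 2^n < n!.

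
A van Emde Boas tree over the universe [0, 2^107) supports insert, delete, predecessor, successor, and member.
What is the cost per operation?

vEB recursively partitions [0, 162259276829213363391578010288128) into sqrt(u) clusters of size sqrt(u). Each operation recurses into either one cluster or the summary, never both: T(u) = T(sqrt(u)) + O(1) => T(u) = O(log log u) = O(log 107). This is worst-case, not just amortized.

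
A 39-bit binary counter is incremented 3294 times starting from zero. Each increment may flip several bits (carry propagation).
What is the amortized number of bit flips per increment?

Bit i flips on every 2^i-th increment, so over 3294 increments bit i flips floor(3294/2^i) times. Summing over i: total flips < 2 * 3294. Amortized: < 2 = O(1) per increment.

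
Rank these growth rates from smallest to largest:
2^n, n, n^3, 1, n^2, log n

Ordered by growth rate: 1 < log n < n < n^2 < n^3 < 2^n.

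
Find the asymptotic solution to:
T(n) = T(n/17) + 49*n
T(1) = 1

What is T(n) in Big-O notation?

Geometric series: 49*n*(1 + 1/17 + 1/17^2 + ...) = O(n). T(n) = O(n).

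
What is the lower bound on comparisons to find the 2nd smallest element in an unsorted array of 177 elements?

Finding the 2nd smallest of 177 elements requires Omega(n) comparisons. Every element must participate in at least one comparison; otherwise it could be the 2nd smallest.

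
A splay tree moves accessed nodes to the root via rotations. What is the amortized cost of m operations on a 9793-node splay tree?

Using a potential function Phi = sum of log(size of subtree) for each node, each splay operation has amortized cost O(log n) where n = 9793. Bad individual operations (O(n)) are offset by decreased potential.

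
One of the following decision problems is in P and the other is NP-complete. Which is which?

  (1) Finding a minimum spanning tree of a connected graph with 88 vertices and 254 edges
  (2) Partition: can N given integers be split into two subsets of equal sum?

(1) is P: Kruskal's / Prim's algorithms run in polynomial time.
(2) is NP-complete: Subset Sum reduces to it (one of Karp's 21 NP-complete problems).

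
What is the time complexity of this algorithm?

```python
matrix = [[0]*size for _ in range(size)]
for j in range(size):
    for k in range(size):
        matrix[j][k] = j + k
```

Time complexity: O(n^2).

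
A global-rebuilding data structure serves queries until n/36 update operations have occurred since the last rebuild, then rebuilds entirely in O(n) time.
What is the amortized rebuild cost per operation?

The O(n) rebuild is triggered by n/36 operations, so each contributes O(n)/(n/36) = O(36) = O(1) to the rebuild cost.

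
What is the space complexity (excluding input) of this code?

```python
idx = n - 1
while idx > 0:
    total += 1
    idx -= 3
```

Space complexity: O(1).
Only a constant amount of auxiliary storage is used; nothing grows with n.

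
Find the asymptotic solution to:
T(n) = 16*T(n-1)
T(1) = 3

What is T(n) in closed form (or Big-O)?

Each step multiplies by 16. T(n) = T(1)*16^(n-1) = 3*16^(n-1).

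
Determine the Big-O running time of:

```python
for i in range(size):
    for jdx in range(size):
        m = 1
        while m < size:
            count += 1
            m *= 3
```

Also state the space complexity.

Time complexity: O(n^2 log n).
Space complexity: O(1).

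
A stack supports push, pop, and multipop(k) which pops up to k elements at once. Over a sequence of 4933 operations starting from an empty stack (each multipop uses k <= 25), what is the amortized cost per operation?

Each element is pushed exactly once and popped at most once (whether by pop or as part of a multipop). So the total number of individual pops over the whole sequence is at most the number of pushes, which is at most 4933. Total work <= 2 * 4933, hence O(1) amortized per operation.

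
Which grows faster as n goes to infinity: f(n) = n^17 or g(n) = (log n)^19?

f(n) = n^17 grows faster: any positive polynomial dominates any polylog.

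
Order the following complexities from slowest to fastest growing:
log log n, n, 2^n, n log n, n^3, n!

Ordered by growth rate: log log n < n < n log n < n^3 < 2^n < n!.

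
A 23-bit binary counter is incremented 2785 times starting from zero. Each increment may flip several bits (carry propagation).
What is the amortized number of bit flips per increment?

Bit i flips on every 2^i-th increment, so over 2785 increments bit i flips floor(2785/2^i) times. Summing over i: total flips < 2 * 2785. Amortized: < 2 = O(1) per increment.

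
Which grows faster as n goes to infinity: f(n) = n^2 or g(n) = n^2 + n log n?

f(n) = n^2 and g(n) = n^2 + n log n are Theta of each other: the lower-order n log n term is o(n^2); both are Theta(n^2).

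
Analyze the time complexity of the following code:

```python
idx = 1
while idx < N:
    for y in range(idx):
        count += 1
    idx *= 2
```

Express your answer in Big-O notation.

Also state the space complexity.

Time complexity: O(n).
Space complexity: O(1).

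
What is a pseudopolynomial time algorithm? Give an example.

A pseudopolynomial algorithm runs in time polynomial in the numeric value of the input, but exponential in the input length. The dynamic programming solution for Subset Sum runs in O(n*W) where W is the target sum. This is pseudopolynomial because W can be exponential in the number of bits to represent it.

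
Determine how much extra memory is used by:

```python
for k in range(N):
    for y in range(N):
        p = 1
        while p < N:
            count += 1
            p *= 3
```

Space complexity: O(1).
Only a constant amount of auxiliary storage is used; nothing grows with n.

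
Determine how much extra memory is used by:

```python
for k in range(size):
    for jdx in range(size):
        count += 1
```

Space complexity: O(1).
Only a constant amount of auxiliary storage is used; nothing grows with n.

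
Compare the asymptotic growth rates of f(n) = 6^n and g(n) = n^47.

f(n) = 6^n grows faster: any exponential with base > 1 dominates every polynomial.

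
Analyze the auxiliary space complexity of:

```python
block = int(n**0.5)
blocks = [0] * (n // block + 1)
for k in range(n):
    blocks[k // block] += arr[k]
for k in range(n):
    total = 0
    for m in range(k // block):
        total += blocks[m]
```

Space complexity: O(sqrt(n)).
Storage scales with sqrt(n).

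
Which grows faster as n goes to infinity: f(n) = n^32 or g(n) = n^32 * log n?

g(n) = n^32 * log n grows faster: extra log n factor -> infinity.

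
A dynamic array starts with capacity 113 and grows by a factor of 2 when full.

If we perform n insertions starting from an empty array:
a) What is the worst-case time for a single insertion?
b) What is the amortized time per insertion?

(a) Worst-case single insertion: O(n) -- when the array is full at capacity c, the resize copies all c elements, and c can be Theta(n).
(b) Resizes happen at sizes 113, 226, 452, ... Total copy cost for n insertions: 113 + 226 + ... = O(n) (geometric series with ratio 1/2). Amortized cost per insertion: O(n)/n = O(1).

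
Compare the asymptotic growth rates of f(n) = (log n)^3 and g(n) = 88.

f(n) = (log n)^3 grows faster: any unbounded function dominates a constant.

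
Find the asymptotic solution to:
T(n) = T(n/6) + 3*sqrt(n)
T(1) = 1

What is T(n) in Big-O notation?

Each level contributes sqrt(n/6^k). Geometric series with ratio 1/sqrt(6) < 1 sums to O(sqrt(n)).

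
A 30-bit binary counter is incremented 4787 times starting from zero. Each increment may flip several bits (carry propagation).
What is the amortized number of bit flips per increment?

Bit i flips on every 2^i-th increment, so over 4787 increments bit i flips floor(4787/2^i) times. Summing over i: total flips < 2 * 4787. Amortized: < 2 = O(1) per increment.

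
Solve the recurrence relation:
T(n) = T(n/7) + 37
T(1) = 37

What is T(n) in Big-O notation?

Each step divides n by 7 and adds 37. After log_7(n) steps, T(n) = O(log n).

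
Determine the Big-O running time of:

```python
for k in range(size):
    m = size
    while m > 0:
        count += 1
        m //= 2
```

Time complexity: O(n log n).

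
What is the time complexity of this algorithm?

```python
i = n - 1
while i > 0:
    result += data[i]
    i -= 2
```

Time complexity: O(n).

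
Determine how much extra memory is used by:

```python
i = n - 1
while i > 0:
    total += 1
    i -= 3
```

Space complexity: O(1).
Only a constant amount of auxiliary storage is used; nothing grows with n.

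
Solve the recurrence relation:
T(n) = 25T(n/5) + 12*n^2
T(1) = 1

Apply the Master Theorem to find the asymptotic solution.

a=25, b=5, f(n)=12*n^2. log_5(25) = 2. Case 2: T(n) = O(n^2 log n).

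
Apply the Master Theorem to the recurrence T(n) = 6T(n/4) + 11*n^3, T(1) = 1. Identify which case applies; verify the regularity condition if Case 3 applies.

a=6, b=4, f(n)=11*n^3.
log_4(6) = 1.292 < 3.
f(n) = Omega(n^(1.292+epsilon)) for some epsilon > 0, so Case 3 is the candidate.
Regularity: a*f(n/b) = 6*11*(n/4)^3 = (6/64)*11*n^3 <= c*f(n) with c = 6/64 < 1. Satisfied.
Case 3: T(n) = Theta(n^3).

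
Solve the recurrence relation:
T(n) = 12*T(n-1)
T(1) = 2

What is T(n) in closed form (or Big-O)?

Each step multiplies by 12. T(n) = T(1)*12^(n-1) = 2*12^(n-1).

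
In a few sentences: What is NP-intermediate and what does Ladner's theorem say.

NP-intermediate problems are in NP but neither in P nor NP-complete (assuming P != NP). Ladner's theorem proves such problems exist if P != NP. Graph isomorphism and integer factoring are candidate NP-intermediate problems -- no polynomial algorithm is known, but no NP-completeness proof exists either.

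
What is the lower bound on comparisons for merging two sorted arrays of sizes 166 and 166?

Adversary argument: with sizes 166 and 166 (differing by at most 1), interleave the two arrays so that every consecutive pair in the output comes from different inputs. Then each of the 331 adjacent output pairs must be directly compared, or the algorithm cannot determine their relative order. So 331 comparisons are necessary; standard merge achieves this.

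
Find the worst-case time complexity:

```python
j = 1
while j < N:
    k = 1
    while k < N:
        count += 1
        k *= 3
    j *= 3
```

Time complexity: O(log^2 n).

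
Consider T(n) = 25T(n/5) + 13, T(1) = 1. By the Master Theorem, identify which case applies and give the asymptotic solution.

a=25, b=5, f(n)=13.
log_5(25) = 2 > 0.
Since f(n) = O(n^0) is polynomially smaller than n^2, Case 1 applies.
T(n) = Theta(n^2).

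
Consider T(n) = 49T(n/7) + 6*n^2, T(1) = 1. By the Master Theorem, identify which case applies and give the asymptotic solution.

a=49, b=7, f(n)=6*n^2.
log_7(49) = 2, so n^(log_b(a)) = n^2.
f(n) = Theta(n^2), so Case 2 applies.
T(n) = Theta(n^2 log n).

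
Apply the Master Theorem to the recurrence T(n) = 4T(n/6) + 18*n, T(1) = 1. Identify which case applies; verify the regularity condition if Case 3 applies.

a=4, b=6, f(n)=18*n.
log_6(4) = 0.7737 < 1.
f(n) = Omega(n^(0.7737+epsilon)) for some epsilon > 0, so Case 3 is the candidate.
Regularity: a*f(n/b) = 4*18*(n/6)^1 = (4/6)*18*n^1 <= c*f(n) with c = 4/6 < 1. Satisfied.
Case 3: T(n) = Theta(n).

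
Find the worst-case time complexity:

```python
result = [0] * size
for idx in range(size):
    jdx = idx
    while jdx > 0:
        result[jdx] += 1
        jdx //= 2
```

Time complexity: O(n log n).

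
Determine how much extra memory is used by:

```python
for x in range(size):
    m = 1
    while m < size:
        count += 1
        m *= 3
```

Space complexity: O(1).
Only a constant amount of auxiliary storage is used; nothing grows with n.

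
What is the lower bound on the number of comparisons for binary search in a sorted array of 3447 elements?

With 3447 possible positions, we need at least ceil(log_2(3447)) = 12 comparisons. Each comparison splits the remaining candidates by at most half.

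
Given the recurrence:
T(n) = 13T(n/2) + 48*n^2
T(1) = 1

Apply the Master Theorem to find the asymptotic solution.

a=13, b=2, f(n)=48*n^2. log_2(13) = 3.7. Case 1 of Master Theorem: T(n) = O(n^3.7).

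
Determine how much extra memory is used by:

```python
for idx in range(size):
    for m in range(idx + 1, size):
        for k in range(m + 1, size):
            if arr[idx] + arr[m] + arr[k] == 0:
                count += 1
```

Space complexity: O(1).
Only a constant amount of auxiliary storage is used; nothing grows with n.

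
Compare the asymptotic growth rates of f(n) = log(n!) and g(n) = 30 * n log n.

f(n) = log(n!) and g(n) = 30 * n log n are Theta of each other: Stirling: log(n!) = n log n - n + O(log n) = Theta(n log n); the constant 30 doesn't change the Theta class.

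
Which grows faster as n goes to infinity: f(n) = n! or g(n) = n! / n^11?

f(n) = n! grows faster: the ratio n!/(n!/n^11) = n^11 -> infinity.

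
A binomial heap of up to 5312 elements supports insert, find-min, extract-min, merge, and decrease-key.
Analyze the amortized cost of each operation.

A binomial heap with n <= 5312 elements has at most floor(log_2 5312) + 1 = 13 trees. Using potential Phi = number of trees: Insert adds one tree, but cascading merges reduce count -- amortized O(1). Find-min reads the cached minimum pointer: O(1). Extract-min creates O(log n) new trees: O(log n). Merge combines tree lists: O(log n). Decrease-key sifts the element up its tree of height <= log n: O(log n).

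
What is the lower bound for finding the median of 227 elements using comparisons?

To find the median of 227 elements, every element must be compared at least once, so the lower bound is Omega(n). The BFPRT algorithm achieves O(n), making this tight.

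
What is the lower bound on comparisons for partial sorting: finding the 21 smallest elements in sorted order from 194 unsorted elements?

Finding 21 smallest of 194 in sorted order: Omega(194) to identify the 21 smallest, plus Omega(21 log 21) to sort them. Total: Omega(n + k log k).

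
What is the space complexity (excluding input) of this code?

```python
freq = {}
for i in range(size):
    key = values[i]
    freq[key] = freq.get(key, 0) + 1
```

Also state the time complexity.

Space complexity: O(n).
Auxiliary storage grows linearly with the input size n in the worst case.
Time complexity: O(n).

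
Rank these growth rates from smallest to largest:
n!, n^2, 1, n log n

Ordered by growth rate: 1 < n log n < n^2 < n!.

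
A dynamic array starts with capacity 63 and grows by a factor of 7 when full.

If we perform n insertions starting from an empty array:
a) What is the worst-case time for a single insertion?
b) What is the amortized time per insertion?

(a) Worst-case single insertion: O(n) -- when the array is full at capacity c, the resize copies all c elements, and c can be Theta(n).
(b) Resizes happen at sizes 63, 441, 3087, ... Total copy cost for n insertions: 63 + 441 + ... = O(n) (geometric series with ratio 1/7). Amortized cost per insertion: O(n)/n = O(1).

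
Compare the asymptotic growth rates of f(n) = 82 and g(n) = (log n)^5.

g(n) = (log n)^5 grows faster: any unbounded function dominates a constant.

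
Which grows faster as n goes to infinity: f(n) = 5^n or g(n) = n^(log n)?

f(n) = 5^n grows faster: take logs: log(n^(log n)) = (log n)^2, log(5^n) = n log 5; n dominates (log n)^2.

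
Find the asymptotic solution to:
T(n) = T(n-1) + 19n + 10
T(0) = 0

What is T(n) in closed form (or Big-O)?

Dominant term in sum is 19*sum(i, i=1..n) = 19*n*(n+1)/2 = O(n^2).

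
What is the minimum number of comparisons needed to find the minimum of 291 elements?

Finding the minimum requires 290 comparisons, identical reasoning to finding the maximum. Each comparison eliminates one candidate.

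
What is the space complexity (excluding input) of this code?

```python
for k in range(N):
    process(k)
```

Space complexity: O(1).
Only a constant amount of auxiliary storage is used; nothing grows with n.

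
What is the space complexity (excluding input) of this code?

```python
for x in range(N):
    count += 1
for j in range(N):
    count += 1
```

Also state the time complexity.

Space complexity: O(1).
Only a constant amount of auxiliary storage is used; nothing grows with n.
Time complexity: O(n).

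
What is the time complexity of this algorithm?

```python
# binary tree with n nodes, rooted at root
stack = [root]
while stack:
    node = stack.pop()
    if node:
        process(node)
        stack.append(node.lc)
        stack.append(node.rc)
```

Time complexity: O(n).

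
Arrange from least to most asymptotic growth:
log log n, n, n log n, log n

Ordered by growth rate: log log n < log n < n < n log n.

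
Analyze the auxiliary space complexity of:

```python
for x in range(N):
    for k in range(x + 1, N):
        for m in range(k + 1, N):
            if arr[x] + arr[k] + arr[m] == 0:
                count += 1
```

Space complexity: O(1).
Only a constant amount of auxiliary storage is used; nothing grows with n.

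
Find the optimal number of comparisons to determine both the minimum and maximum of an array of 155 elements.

Naive approach: 308 comparisons (154 for max + 154 for min).
Optimal: Compare elements in pairs first (floor(n/2) = 77 comparisons), then find max among winners and min among losers (77 comparisons each).
Total: ceil(3n/2) - 2 = 231 comparisons. An adversary argument shows this is also a lower bound.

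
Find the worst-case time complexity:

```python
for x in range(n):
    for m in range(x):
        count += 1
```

Time complexity: O(n^2).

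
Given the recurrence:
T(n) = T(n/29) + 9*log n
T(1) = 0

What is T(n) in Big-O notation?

Each of the log_29(n) levels adds O(log n). T(n) = O(log^2 n).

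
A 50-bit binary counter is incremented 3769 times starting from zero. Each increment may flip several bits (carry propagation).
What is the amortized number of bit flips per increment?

Bit i flips on every 2^i-th increment, so over 3769 increments bit i flips floor(3769/2^i) times. Summing over i: total flips < 2 * 3769. Amortized: < 2 = O(1) per increment.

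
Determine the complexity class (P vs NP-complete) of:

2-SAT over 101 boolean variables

This problem is in P: 2-SAT is solvable in linear time via implication-graph SCCs.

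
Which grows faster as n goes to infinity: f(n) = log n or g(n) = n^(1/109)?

g(n) = n^(1/109) grows faster: any positive power of n dominates log n.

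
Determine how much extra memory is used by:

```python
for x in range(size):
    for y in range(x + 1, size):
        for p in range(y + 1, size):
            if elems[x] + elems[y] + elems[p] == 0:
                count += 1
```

Space complexity: O(1).
Only a constant amount of auxiliary storage is used; nothing grows with n.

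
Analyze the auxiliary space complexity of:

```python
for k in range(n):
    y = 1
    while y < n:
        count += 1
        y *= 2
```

Space complexity: O(1).
Only a constant amount of auxiliary storage is used; nothing grows with n.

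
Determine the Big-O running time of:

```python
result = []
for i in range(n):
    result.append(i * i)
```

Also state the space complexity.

Time complexity: O(n).
Space complexity: O(n).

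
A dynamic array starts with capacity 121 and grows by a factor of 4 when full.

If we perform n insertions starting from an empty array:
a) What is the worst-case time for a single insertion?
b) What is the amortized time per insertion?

(a) Worst-case single insertion: O(n) -- when the array is full at capacity c, the resize copies all c elements, and c can be Theta(n).
(b) Resizes happen at sizes 121, 484, 1936, ... Total copy cost for n insertions: 121 + 484 + ... = O(n) (geometric series with ratio 1/4). Amortized cost per insertion: O(n)/n = O(1).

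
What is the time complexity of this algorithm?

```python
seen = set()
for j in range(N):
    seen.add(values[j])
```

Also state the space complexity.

Time complexity: O(n).
Space complexity: O(n).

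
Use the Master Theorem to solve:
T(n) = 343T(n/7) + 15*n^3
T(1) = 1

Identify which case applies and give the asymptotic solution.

a=343, b=7, f(n)=15*n^3.
log_7(343) = 3, so n^(log_b(a)) = n^3.
f(n) = Theta(n^3), so Case 2 applies.
T(n) = Theta(n^3 log n).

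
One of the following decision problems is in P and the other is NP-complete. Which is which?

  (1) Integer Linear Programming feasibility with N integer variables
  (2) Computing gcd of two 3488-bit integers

(1) is NP-complete: ILP feasibility is NP-complete (LP relaxation is in P).
(2) is P: the Euclidean algorithm runs in polynomial time in the bit-length.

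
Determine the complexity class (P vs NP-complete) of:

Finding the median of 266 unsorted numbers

This problem is in P: linear-time selection (median-of-medians) runs in O(n).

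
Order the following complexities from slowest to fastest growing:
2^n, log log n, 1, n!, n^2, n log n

Ordered by growth rate: 1 < log log n < n log n < n^2 < 2^n < n!.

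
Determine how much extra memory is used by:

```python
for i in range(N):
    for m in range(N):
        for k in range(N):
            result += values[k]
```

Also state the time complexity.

Space complexity: O(1).
Only a constant amount of auxiliary storage is used; nothing grows with n.
Time complexity: O(n^3).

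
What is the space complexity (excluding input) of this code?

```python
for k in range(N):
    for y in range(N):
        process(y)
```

Space complexity: O(1).
Only a constant amount of auxiliary storage is used; nothing grows with n.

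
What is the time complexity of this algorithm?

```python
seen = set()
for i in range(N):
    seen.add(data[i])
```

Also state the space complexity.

Time complexity: O(n).
Space complexity: O(n).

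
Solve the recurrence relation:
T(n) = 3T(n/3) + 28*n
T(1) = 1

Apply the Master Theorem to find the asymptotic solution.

a=3, b=3, f(n)=28*n. log_3(3) = 1. Case 2: T(n) = O(n log n).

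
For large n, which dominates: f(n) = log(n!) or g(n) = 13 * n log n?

f(n) = log(n!) and g(n) = 13 * n log n are Theta of each other: Stirling: log(n!) = n log n - n + O(log n) = Theta(n log n); the constant 13 doesn't change the Theta class.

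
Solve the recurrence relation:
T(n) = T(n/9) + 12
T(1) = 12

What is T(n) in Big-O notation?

Each step divides n by 9 and adds 12. After log_9(n) steps, T(n) = O(log n).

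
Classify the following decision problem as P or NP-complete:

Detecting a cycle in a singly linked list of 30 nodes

This problem is in P: Floyd's tortoise-and-hare runs in O(n) time, O(1) space.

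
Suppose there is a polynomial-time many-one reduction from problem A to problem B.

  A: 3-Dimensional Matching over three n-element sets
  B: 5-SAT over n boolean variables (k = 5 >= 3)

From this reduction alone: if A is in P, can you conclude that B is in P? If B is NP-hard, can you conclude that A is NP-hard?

A poly-time reduction A <=_p B transfers tractability DOWN (B easy => A easy) and hardness UP (A hard => B hard), not the reverse.
From A in P, the reduction alone does NOT give B in P: any problem in P trivially reduces to SAT, yet SAT is not known to be in P.
From B NP-hard, the reduction alone does NOT give A NP-hard: again, easy problems reduce to hard ones.
(Here in fact A is NP-complete and B is NP-complete.)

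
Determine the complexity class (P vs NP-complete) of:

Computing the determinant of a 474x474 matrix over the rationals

This problem is in P: Gaussian elimination runs in O(n^3).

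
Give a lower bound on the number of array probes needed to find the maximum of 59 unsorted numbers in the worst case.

Adversary: any unprobed cell could hold a value larger than everything seen so far. If fewer than 59 cells are probed, the adversary places the max in an unprobed cell. So all 59 cells must be examined; together with 59-1 comparisons this is tight.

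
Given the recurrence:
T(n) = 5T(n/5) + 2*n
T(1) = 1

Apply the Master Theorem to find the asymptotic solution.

a=5, b=5, f(n)=2*n. log_5(5) = 1. Case 2: T(n) = O(n log n).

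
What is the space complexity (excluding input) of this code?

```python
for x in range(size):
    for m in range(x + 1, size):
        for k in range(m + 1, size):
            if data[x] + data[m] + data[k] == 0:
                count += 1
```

Space complexity: O(1).
Only a constant amount of auxiliary storage is used; nothing grows with n.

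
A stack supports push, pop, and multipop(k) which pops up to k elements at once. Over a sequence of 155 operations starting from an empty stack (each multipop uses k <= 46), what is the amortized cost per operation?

Each element is pushed exactly once and popped at most once (whether by pop or as part of a multipop). So the total number of individual pops over the whole sequence is at most the number of pushes, which is at most 155. Total work <= 2 * 155, hence O(1) amortized per operation.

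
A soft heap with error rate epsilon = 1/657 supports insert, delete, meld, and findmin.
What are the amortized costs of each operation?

Soft heaps (Chazelle) allow up to an epsilon = 1/657 fraction of elements to have corrupted (raised) keys. Insert is O(log(1/epsilon)) = O(log 657) amortized -- the structure maintains heap-ordered binary trees of rank bounded by O(log(1/epsilon)). Meld concatenates root lists: O(1) amortized. Delete and findmin are O(1) amortized.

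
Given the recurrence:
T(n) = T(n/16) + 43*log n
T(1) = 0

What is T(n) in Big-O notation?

Each of the log_16(n) levels adds O(log n). T(n) = O(log^2 n).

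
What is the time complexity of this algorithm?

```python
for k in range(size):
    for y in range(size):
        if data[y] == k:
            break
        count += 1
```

Time complexity: O(n^2).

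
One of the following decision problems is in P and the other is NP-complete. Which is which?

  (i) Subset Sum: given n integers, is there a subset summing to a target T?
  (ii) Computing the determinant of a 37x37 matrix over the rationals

(i) is NP-complete: one of Karp's 21 NP-complete problems.
(ii) is P: Gaussian elimination runs in O(n^3).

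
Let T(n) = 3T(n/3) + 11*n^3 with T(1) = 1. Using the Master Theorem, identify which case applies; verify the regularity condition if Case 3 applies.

a=3, b=3, f(n)=11*n^3.
log_3(3) = 1 < 3.
f(n) = Omega(n^(1+epsilon)) for some epsilon > 0, so Case 3 is the candidate.
Regularity: a*f(n/b) = 3*11*(n/3)^3 = (3/27)*11*n^3 <= c*f(n) with c = 3/27 < 1. Satisfied.
Case 3: T(n) = Theta(n^3).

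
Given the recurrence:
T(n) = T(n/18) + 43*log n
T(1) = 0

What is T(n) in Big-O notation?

Each of the log_18(n) levels adds O(log n). T(n) = O(log^2 n).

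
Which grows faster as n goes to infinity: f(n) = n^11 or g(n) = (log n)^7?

f(n) = n^11 grows faster: any positive polynomial dominates any polylog.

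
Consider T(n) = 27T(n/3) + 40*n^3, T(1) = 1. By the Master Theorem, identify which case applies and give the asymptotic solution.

a=27, b=3, f(n)=40*n^3.
log_3(27) = 3, so n^(log_b(a)) = n^3.
f(n) = Theta(n^3), so Case 2 applies.
T(n) = Theta(n^3 log n).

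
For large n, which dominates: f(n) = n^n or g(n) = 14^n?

f(n) = n^n grows faster: n^n / 14^n = (n/14)^n -> infinity once n > 14.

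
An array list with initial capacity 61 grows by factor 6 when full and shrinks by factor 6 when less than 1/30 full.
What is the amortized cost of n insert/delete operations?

Using potential function Phi = |6*size - capacity|. Resizing costs are offset by potential release. Amortized O(1) per operation.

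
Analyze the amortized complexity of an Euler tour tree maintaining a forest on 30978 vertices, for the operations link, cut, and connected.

An Euler tour tree stores each tree's Euler tour as a balanced BST keyed by tour position. On 30978 vertices: link concatenates two tours via O(1) splits/joins of size <= 2*30978 (O(log n)); cut splits the tour at the two occurrences of the edge (O(log n)); connected compares BST roots (O(log n) to find the root). All O(log n) amortized.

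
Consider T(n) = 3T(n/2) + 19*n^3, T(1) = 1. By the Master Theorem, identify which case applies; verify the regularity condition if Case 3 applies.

a=3, b=2, f(n)=19*n^3.
log_2(3) = 1.585 < 3.
f(n) = Omega(n^(1.585+epsilon)) for some epsilon > 0, so Case 3 is the candidate.
Regularity: a*f(n/b) = 3*19*(n/2)^3 = (3/8)*19*n^3 <= c*f(n) with c = 3/8 < 1. Satisfied.
Case 3: T(n) = Theta(n^3).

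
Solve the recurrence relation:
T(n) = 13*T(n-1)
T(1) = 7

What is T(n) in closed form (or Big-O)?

Each step multiplies by 13. T(n) = T(1)*13^(n-1) = 7*13^(n-1).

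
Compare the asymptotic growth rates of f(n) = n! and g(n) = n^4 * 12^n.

f(n) = n! grows faster: by Stirling n! ~ (n/e)^n sqrt(2*pi*n); (n/e)^n eventually dominates n^4 * 12^n.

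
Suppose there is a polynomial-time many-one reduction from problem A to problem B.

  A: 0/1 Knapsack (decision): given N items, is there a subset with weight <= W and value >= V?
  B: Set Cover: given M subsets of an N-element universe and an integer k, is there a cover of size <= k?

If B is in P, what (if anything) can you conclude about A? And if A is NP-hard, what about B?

A poly-time reduction A <=_p B means any A-instance can be transformed to a B-instance in poly time.
If B is in P: compose the reduction with B's poly-time algorithm to solve A in poly time, so A is in P.
If A is NP-hard: every NP problem reduces to A, which reduces to B; composing reductions, every NP problem reduces to B, so B is NP-hard.
(Here in fact A is NP-complete and B is NP-complete.)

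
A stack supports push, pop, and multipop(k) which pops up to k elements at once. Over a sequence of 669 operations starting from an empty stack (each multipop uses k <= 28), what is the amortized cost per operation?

Each element is pushed exactly once and popped at most once (whether by pop or as part of a multipop). So the total number of individual pops over the whole sequence is at most the number of pushes, which is at most 669. Total work <= 2 * 669, hence O(1) amortized per operation.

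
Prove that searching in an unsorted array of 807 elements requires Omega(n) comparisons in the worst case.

An adversary can always place the target in the last position checked. Until all 807 positions are examined, the target might be in any unchecked position. Therefore 807 comparisons are necessary.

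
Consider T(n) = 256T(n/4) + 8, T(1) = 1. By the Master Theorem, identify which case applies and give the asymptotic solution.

a=256, b=4, f(n)=8.
log_4(256) = 4 > 0.
Since f(n) = O(n^0) is polynomially smaller than n^4, Case 1 applies.
T(n) = Theta(n^4).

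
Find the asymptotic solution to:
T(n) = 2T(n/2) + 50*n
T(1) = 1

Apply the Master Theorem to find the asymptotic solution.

a=2, b=2, f(n)=50*n. log_2(2) = 1. Case 2: T(n) = O(n log n).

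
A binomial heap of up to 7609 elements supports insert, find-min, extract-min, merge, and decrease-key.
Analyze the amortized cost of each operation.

A binomial heap with n <= 7609 elements has at most floor(log_2 7609) + 1 = 13 trees. Using potential Phi = number of trees: Insert adds one tree, but cascading merges reduce count -- amortized O(1). Find-min reads the cached minimum pointer: O(1). Extract-min creates O(log n) new trees: O(log n). Merge combines tree lists: O(log n). Decrease-key sifts the element up its tree of height <= log n: O(log n).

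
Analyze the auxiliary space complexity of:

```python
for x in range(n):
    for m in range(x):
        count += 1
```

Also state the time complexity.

Space complexity: O(1).
Only a constant amount of auxiliary storage is used; nothing grows with n.
Time complexity: O(n^2).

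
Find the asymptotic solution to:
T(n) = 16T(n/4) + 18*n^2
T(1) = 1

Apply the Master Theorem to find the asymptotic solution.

a=16, b=4, f(n)=18*n^2. log_4(16) = 2. Case 2: T(n) = O(n^2 log n).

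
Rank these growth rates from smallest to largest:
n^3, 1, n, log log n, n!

Ordered by growth rate: 1 < log log n < n < n^3 < n!.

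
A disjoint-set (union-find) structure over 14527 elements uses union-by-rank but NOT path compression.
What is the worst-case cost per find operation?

Union-by-rank alone keeps every tree's height <= log_2(14527) ~= 13.8. Each find traverses from a node to its root, costing O(height) = O(log n). Without path compression this bound is tight.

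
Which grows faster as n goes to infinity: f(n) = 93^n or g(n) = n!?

g(n) = n! grows faster: n!/93^n -> infinity by Stirling.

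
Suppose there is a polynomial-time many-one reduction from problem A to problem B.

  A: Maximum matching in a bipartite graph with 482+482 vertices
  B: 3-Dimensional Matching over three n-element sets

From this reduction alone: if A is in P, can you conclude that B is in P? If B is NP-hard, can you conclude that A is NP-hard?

A poly-time reduction A <=_p B transfers tractability DOWN (B easy => A easy) and hardness UP (A hard => B hard), not the reverse.
From A in P, the reduction alone does NOT give B in P: any problem in P trivially reduces to SAT, yet SAT is not known to be in P.
From B NP-hard, the reduction alone does NOT give A NP-hard: again, easy problems reduce to hard ones.
(Here in fact A is P and B is NP-complete.)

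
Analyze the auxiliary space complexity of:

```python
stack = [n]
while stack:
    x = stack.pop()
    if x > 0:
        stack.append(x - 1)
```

Space complexity: O(1).
Only a constant amount of auxiliary storage is used; nothing grows with n.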